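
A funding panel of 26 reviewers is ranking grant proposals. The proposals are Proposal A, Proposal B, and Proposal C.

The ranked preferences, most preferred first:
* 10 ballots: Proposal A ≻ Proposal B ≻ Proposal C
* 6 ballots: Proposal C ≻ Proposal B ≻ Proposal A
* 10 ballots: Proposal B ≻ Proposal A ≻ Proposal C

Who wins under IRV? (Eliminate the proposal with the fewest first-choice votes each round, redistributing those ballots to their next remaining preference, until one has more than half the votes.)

Round 1: Proposal A 10, Proposal B 10, Proposal C 6. Proposal C eliminated.
Round 2: Proposal A 10, Proposal B 16. Proposal B has a majority (≥14).

Proposal B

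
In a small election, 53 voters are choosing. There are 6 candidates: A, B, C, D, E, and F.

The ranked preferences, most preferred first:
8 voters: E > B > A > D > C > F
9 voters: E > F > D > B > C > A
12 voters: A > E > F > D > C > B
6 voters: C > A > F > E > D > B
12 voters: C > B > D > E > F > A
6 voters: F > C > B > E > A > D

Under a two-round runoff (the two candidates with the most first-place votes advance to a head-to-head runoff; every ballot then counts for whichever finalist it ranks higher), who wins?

Round 1 first-place votes: A 12, B 0, C 18, D 0, E 17, F 6. C and E advance.
Runoff: C is ranked above E on 24 ballots, E above C on 29.

E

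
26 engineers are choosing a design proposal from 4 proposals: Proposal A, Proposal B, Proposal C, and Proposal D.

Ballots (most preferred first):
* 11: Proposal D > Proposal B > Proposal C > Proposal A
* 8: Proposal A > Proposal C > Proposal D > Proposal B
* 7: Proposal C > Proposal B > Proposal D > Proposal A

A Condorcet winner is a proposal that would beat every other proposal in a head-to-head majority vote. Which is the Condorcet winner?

Proposal C

Proposal C vs Proposal A: 18–8
Proposal C vs Proposal B: 15–11
Proposal C vs Proposal D: 15–11
Proposal C beats every other proposal.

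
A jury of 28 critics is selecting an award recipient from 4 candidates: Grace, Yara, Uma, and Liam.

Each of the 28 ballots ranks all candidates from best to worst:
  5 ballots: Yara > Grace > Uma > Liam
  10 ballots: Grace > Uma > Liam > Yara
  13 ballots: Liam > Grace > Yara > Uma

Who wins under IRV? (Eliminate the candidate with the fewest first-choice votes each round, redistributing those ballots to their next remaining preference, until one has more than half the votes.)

Round 1: Grace 10, Yara 5, Uma 0, Liam 13. Uma eliminated.
Round 2: Grace 10, Yara 5, Liam 13. Yara eliminated.
Round 3: Grace 15, Liam 13. Grace has a majority (≥15).

Grace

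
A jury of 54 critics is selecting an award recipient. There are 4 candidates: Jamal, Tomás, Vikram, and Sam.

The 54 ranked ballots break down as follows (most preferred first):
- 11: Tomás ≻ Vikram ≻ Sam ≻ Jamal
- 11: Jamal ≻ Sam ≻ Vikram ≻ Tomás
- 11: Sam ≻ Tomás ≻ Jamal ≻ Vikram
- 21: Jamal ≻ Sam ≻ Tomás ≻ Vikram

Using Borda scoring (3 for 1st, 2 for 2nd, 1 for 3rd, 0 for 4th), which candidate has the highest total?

Jamal: 11×0 + 11×3 + 11×1 + 21×3 = 107
Tomás: 11×3 + 11×0 + 11×2 + 21×1 = 76
Vikram: 11×2 + 11×1 + 11×0 + 21×0 = 33
Sam: 11×1 + 11×2 + 11×3 + 21×2 = 108

Sam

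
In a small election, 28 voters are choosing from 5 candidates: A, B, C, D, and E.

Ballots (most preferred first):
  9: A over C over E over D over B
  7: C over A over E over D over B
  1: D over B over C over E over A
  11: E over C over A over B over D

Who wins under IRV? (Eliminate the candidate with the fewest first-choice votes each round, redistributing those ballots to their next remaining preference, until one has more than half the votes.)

A

Round 1: A 9, B 0, C 7, D 1, E 11. B eliminated.
Round 2: A 9, C 7, D 1, E 11. D eliminated.
Round 3: A 9, C 8, E 11. C eliminated.
Round 4: A 16, E 12. A has a majority (≥15).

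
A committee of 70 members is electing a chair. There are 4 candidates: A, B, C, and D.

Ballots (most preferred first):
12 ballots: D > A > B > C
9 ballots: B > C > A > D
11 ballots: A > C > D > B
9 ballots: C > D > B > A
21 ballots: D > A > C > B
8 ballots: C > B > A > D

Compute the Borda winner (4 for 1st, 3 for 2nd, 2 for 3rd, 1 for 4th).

A: 12×3 + 9×2 + 11×4 + 9×1 + 21×3 + 8×2 = 186
B: 12×2 + 9×4 + 11×1 + 9×2 + 21×1 + 8×3 = 134
C: 12×1 + 9×3 + 11×3 + 9×4 + 21×2 + 8×4 = 182
D: 12×4 + 9×1 + 11×2 + 9×3 + 21×4 + 8×1 = 198

D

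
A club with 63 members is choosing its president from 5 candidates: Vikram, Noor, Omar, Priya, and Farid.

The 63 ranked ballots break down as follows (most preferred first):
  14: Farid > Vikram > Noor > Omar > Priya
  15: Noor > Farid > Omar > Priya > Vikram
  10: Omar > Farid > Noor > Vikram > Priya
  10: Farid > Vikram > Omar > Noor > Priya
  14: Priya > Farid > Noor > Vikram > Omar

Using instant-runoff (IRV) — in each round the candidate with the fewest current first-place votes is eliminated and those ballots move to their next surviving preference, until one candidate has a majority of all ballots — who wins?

Farid

Round 1: Vikram 0, Noor 15, Omar 10, Priya 14, Farid 24. Vikram eliminated.
Round 2: Noor 15, Omar 10, Priya 14, Farid 24. Omar eliminated.
Round 3: Noor 15, Priya 14, Farid 34. Farid has a majority (≥32).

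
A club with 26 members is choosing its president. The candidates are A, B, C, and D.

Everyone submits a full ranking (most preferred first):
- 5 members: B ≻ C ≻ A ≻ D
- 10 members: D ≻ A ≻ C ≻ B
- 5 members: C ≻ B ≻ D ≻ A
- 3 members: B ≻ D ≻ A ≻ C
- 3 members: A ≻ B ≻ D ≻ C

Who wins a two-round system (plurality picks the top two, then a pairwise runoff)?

Round 1 first-place votes: A 3, B 8, C 5, D 10. D and B advance.
Runoff: D is ranked above B on 10 ballots, B above D on 16.

B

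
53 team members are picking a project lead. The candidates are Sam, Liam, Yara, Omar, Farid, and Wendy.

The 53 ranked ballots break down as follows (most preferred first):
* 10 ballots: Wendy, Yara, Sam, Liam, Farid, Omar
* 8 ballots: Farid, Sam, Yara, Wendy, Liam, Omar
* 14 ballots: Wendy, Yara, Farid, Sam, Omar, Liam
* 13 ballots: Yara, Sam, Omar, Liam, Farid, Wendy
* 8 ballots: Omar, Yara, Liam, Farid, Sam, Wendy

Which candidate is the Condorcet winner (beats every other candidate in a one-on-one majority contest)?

Yara vs Sam: 45–8
Yara vs Liam: 53–0
Yara vs Omar: 45–8
Yara vs Farid: 45–8
Yara vs Wendy: 29–24
Yara beats every other candidate.

Yara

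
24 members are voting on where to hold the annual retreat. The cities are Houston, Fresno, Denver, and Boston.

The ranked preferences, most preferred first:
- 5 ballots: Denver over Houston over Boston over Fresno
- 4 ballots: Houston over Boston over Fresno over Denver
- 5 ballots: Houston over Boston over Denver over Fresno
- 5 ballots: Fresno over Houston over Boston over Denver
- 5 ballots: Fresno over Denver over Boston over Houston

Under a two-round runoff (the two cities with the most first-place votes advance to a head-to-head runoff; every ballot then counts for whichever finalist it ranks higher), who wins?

Houston

Round 1 first-place votes: Houston 9, Fresno 10, Denver 5, Boston 0. Fresno and Houston advance.
Runoff: Fresno is ranked above Houston on 10 ballots, Houston above Fresno on 14.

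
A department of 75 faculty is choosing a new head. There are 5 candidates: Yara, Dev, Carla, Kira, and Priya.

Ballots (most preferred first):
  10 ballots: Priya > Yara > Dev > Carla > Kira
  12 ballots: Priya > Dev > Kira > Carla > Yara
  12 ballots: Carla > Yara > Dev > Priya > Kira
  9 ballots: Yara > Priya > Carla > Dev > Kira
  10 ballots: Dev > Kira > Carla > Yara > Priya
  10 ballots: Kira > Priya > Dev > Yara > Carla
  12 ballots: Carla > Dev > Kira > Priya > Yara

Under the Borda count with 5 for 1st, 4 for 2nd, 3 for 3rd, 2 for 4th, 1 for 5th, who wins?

Dev

Yara: 10×4 + 12×1 + 12×4 + 9×5 + 10×2 + 10×2 + 12×1 = 197
Dev: 10×3 + 12×4 + 12×3 + 9×2 + 10×5 + 10×3 + 12×4 = 260
Carla: 10×2 + 12×2 + 12×5 + 9×3 + 10×3 + 10×1 + 12×5 = 231
Kira: 10×1 + 12×3 + 12×1 + 9×1 + 10×4 + 10×5 + 12×3 = 193
Priya: 10×5 + 12×5 + 12×2 + 9×4 + 10×1 + 10×4 + 12×2 = 244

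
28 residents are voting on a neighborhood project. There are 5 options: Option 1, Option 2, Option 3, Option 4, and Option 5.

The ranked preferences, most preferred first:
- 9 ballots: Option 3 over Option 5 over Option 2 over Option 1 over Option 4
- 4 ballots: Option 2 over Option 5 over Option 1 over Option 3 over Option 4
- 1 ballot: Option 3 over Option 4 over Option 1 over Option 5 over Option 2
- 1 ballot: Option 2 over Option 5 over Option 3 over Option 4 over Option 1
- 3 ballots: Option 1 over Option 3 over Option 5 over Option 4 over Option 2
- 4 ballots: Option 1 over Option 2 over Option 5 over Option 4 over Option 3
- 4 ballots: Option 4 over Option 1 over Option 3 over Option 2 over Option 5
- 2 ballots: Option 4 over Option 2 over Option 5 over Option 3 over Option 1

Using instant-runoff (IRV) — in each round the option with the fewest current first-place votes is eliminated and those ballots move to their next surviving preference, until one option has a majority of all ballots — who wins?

Option 1

Round 1: Option 1 7, Option 2 5, Option 3 10, Option 4 6, Option 5 0. Option 5 eliminated.
Round 2: Option 1 7, Option 2 5, Option 3 10, Option 4 6. Option 2 eliminated.
Round 3: Option 1 11, Option 3 11, Option 4 6. Option 4 eliminated.
Round 4: Option 1 15, Option 3 13. Option 1 has a majority (≥15).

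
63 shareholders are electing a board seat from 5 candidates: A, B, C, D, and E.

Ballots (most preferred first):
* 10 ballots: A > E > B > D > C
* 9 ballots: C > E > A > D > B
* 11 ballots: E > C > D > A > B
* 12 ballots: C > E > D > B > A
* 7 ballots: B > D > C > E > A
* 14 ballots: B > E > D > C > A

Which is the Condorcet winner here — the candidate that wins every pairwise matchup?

E vs A: 53–10
E vs B: 42–21
E vs C: 35–28
E vs D: 56–7
E beats every other candidate.

E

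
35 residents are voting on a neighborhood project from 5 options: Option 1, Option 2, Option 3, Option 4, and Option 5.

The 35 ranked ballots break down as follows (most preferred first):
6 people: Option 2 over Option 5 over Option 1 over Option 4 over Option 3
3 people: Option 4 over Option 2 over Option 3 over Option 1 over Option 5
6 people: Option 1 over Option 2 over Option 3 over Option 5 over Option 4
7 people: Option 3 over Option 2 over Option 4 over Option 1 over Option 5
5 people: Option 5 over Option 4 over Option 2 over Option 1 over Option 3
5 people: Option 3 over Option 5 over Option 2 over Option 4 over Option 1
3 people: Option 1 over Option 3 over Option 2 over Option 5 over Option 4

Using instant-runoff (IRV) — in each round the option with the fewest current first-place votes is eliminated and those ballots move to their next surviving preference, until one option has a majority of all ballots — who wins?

Round 1: Option 1 9, Option 2 6, Option 3 12, Option 4 3, Option 5 5. Option 4 eliminated.
Round 2: Option 1 9, Option 2 9, Option 3 12, Option 5 5. Option 5 eliminated.
Round 3: Option 1 9, Option 2 14, Option 3 12. Option 1 eliminated.
Round 4: Option 2 20, Option 3 15. Option 2 has a majority (≥18).

Option 2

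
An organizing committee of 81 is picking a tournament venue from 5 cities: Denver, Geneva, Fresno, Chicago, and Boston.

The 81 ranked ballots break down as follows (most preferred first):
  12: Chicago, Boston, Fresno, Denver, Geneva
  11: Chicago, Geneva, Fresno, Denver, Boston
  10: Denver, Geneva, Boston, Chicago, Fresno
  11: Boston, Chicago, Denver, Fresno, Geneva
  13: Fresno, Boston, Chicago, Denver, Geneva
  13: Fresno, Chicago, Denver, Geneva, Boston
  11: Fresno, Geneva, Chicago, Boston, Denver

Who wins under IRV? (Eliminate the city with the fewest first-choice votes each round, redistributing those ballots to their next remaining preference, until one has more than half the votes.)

Chicago

Round 1: Denver 10, Geneva 0, Fresno 37, Chicago 23, Boston 11. Geneva eliminated.
Round 2: Denver 10, Fresno 37, Chicago 23, Boston 11. Denver eliminated.
Round 3: Fresno 37, Chicago 23, Boston 21. Boston eliminated.
Round 4: Fresno 37, Chicago 44. Chicago has a majority (≥41).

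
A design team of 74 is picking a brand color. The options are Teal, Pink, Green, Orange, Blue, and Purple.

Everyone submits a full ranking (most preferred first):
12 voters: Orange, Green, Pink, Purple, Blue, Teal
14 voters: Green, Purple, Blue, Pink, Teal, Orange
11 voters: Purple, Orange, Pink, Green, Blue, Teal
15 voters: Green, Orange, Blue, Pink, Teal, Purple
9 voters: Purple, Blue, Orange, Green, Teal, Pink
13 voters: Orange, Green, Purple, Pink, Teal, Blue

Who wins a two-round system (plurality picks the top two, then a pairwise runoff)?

Orange

Round 1 first-place votes: Teal 0, Pink 0, Green 29, Orange 25, Blue 0, Purple 20. Green and Orange advance.
Runoff: Green is ranked above Orange on 29 ballots, Orange above Green on 45.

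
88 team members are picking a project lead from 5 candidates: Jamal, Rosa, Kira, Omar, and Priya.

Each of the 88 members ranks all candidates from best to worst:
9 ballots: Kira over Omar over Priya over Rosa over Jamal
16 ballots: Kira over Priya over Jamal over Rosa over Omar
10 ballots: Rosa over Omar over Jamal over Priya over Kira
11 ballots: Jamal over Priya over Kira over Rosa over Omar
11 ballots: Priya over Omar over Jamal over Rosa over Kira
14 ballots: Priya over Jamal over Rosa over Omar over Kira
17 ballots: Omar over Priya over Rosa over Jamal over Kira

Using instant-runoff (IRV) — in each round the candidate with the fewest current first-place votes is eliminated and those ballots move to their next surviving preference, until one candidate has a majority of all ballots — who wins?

Priya

Round 1: Jamal 11, Rosa 10, Kira 25, Omar 17, Priya 25. Rosa eliminated.
Round 2: Jamal 11, Kira 25, Omar 27, Priya 25. Jamal eliminated.
Round 3: Kira 25, Omar 27, Priya 36. Kira eliminated.
Round 4: Omar 36, Priya 52. Priya has a majority (≥45).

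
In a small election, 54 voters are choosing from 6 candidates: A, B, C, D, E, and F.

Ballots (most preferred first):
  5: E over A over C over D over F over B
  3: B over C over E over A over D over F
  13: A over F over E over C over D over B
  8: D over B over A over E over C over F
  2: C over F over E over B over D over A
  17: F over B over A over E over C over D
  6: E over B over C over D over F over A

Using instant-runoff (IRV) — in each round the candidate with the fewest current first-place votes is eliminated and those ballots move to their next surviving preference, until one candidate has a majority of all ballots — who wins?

Round 1: A 13, B 3, C 2, D 8, E 11, F 17. C eliminated.
Round 2: A 13, B 3, D 8, E 11, F 19. B eliminated.
Round 3: A 13, D 8, E 14, F 19. D eliminated.
Round 4: A 21, E 14, F 19. E eliminated.
Round 5: A 29, F 25. A has a majority (≥28).

A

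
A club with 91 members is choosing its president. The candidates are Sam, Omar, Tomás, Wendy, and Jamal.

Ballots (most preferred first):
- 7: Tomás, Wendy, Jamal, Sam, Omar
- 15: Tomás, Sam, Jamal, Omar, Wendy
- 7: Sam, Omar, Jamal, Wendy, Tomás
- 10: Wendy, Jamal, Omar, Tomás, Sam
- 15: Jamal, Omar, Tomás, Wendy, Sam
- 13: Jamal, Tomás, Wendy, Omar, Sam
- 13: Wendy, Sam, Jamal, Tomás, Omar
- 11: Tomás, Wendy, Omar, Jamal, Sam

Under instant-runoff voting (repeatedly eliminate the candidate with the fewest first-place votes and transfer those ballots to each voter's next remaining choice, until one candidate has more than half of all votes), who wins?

Jamal

Round 1: Sam 7, Omar 0, Tomás 33, Wendy 23, Jamal 28. Omar eliminated.
Round 2: Sam 7, Tomás 33, Wendy 23, Jamal 28. Sam eliminated.
Round 3: Tomás 33, Wendy 23, Jamal 35. Wendy eliminated.
Round 4: Tomás 33, Jamal 58. Jamal has a majority (≥46).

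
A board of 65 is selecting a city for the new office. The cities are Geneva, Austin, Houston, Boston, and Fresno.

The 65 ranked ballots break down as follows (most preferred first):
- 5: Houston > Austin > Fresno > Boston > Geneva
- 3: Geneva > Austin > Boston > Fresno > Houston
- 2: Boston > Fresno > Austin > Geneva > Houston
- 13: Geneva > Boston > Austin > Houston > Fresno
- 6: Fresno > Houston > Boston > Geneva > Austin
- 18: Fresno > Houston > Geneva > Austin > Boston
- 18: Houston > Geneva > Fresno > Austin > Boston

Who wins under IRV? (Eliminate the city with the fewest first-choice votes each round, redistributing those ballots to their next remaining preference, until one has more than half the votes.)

Round 1: Geneva 16, Austin 0, Houston 23, Boston 2, Fresno 24. Austin eliminated.
Round 2: Geneva 16, Houston 23, Boston 2, Fresno 24. Boston eliminated.
Round 3: Geneva 16, Houston 23, Fresno 26. Geneva eliminated.
Round 4: Houston 36, Fresno 29. Houston has a majority (≥33).

Houston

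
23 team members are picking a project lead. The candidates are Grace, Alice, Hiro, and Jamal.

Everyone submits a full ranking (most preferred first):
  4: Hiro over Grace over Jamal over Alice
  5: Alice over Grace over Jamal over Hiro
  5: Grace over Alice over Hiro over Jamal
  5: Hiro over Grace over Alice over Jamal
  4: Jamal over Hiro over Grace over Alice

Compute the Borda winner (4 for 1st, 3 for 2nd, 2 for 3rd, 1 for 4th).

Grace

Grace: 4×3 + 5×3 + 5×4 + 5×3 + 4×2 = 70
Alice: 4×1 + 5×4 + 5×3 + 5×2 + 4×1 = 53
Hiro: 4×4 + 5×1 + 5×2 + 5×4 + 4×3 = 63
Jamal: 4×2 + 5×2 + 5×1 + 5×1 + 4×4 = 44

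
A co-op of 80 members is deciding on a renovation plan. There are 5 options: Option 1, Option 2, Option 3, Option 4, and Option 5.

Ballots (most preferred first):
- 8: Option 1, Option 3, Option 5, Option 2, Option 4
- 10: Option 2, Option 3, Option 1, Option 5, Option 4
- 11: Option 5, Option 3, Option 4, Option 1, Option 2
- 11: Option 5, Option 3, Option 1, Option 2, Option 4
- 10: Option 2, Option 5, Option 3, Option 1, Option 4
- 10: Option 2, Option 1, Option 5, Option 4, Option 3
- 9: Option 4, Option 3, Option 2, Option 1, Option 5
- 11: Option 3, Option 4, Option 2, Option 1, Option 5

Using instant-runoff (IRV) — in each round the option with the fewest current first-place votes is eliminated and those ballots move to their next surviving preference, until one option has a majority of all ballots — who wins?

Option 3

Round 1: Option 1 8, Option 2 30, Option 3 11, Option 4 9, Option 5 22. Option 1 eliminated.
Round 2: Option 2 30, Option 3 19, Option 4 9, Option 5 22. Option 4 eliminated.
Round 3: Option 2 30, Option 3 28, Option 5 22. Option 5 eliminated.
Round 4: Option 2 30, Option 3 50. Option 3 has a majority (≥41).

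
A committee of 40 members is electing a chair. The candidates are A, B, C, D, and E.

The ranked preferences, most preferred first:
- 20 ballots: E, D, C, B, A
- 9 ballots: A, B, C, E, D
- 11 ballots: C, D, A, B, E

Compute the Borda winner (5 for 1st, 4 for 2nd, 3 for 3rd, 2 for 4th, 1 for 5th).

A: 20×1 + 9×5 + 11×3 = 98
B: 20×2 + 9×4 + 11×2 = 98
C: 20×3 + 9×3 + 11×5 = 142
D: 20×4 + 9×1 + 11×4 = 133
E: 20×5 + 9×2 + 11×1 = 129

C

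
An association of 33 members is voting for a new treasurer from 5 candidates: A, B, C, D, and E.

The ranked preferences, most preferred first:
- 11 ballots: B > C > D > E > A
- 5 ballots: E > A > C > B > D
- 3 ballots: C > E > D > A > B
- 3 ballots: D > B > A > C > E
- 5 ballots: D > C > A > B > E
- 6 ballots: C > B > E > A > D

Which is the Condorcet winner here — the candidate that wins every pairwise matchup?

C

C vs A: 25–8
C vs B: 19–14
C vs D: 25–8
C vs E: 28–5
C beats every other candidate.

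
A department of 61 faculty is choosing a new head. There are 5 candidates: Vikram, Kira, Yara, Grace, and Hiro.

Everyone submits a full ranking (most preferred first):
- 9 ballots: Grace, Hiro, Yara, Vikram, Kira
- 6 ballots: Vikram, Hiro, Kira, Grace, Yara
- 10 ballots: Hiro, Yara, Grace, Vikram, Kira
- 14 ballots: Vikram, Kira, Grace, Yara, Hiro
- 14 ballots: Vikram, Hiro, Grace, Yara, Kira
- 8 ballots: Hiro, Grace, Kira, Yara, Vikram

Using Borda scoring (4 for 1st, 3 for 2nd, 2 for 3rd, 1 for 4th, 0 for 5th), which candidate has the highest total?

Vikram: 9×1 + 6×4 + 10×1 + 14×4 + 14×4 + 8×0 = 155
Kira: 9×0 + 6×2 + 10×0 + 14×3 + 14×0 + 8×2 = 70
Yara: 9×2 + 6×0 + 10×3 + 14×1 + 14×1 + 8×1 = 84
Grace: 9×4 + 6×1 + 10×2 + 14×2 + 14×2 + 8×3 = 142
Hiro: 9×3 + 6×3 + 10×4 + 14×0 + 14×3 + 8×4 = 159

Hiro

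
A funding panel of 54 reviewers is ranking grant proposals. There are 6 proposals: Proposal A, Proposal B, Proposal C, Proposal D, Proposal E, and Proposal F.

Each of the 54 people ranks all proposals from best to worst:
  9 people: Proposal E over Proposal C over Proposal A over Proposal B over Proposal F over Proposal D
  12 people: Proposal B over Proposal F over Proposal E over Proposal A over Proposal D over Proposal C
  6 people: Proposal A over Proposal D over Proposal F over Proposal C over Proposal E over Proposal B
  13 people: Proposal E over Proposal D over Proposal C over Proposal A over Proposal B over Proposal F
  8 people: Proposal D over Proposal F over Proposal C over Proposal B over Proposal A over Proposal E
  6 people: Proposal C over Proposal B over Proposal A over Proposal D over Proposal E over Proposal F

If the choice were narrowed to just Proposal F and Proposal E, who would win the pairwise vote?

Proposal F is ranked above Proposal E on 26 ballots; Proposal E above Proposal F on 28.

Proposal E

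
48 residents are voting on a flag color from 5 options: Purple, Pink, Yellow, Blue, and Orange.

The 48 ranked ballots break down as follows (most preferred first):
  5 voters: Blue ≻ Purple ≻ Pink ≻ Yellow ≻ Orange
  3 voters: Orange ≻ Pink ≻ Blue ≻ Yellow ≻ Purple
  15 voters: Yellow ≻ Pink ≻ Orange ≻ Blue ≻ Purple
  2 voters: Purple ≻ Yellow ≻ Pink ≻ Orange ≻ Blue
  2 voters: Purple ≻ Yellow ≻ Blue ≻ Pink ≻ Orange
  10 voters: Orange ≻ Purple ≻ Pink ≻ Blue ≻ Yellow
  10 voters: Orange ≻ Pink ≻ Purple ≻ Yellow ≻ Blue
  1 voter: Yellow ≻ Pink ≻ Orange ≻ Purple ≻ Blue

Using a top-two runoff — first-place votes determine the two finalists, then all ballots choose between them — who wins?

Yellow

Round 1 first-place votes: Purple 4, Pink 0, Yellow 16, Blue 5, Orange 23. Orange and Yellow advance.
Runoff: Orange is ranked above Yellow on 23 ballots, Yellow above Orange on 25.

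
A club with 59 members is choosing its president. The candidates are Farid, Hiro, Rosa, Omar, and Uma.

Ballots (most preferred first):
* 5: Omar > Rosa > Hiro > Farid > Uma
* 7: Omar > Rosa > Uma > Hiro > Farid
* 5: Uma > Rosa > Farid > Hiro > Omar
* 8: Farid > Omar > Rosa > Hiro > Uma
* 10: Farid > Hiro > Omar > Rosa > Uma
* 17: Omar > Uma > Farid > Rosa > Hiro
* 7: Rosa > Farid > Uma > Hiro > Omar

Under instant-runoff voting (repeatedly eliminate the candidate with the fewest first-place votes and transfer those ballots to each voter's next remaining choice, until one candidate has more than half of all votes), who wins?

Round 1: Farid 18, Hiro 0, Rosa 7, Omar 29, Uma 5. Hiro eliminated.
Round 2: Farid 18, Rosa 7, Omar 29, Uma 5. Uma eliminated.
Round 3: Farid 18, Rosa 12, Omar 29. Rosa eliminated.
Round 4: Farid 30, Omar 29. Farid has a majority (≥30).

Farid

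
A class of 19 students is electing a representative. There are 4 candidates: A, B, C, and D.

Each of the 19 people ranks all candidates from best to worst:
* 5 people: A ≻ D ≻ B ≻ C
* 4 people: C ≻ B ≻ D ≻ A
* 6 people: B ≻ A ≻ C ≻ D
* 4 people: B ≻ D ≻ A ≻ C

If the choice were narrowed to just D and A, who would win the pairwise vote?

D is ranked above A on 8 ballots; A above D on 11.

A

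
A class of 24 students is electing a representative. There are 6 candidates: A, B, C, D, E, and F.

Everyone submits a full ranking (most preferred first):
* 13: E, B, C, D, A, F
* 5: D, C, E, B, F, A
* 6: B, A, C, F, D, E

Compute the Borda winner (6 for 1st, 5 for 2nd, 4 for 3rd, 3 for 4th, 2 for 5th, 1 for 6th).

B

A: 13×2 + 5×1 + 6×5 = 61
B: 13×5 + 5×3 + 6×6 = 116
C: 13×4 + 5×5 + 6×4 = 101
D: 13×3 + 5×6 + 6×2 = 81
E: 13×6 + 5×4 + 6×1 = 104
F: 13×1 + 5×2 + 6×3 = 41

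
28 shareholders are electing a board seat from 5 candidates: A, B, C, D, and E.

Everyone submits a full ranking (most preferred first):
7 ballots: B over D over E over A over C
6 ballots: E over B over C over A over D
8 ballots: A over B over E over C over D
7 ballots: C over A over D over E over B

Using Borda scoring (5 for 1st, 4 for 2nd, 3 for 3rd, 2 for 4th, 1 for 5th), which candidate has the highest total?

A: 7×2 + 6×2 + 8×5 + 7×4 = 94
B: 7×5 + 6×4 + 8×4 + 7×1 = 98
C: 7×1 + 6×3 + 8×2 + 7×5 = 76
D: 7×4 + 6×1 + 8×1 + 7×3 = 63
E: 7×3 + 6×5 + 8×3 + 7×2 = 89

B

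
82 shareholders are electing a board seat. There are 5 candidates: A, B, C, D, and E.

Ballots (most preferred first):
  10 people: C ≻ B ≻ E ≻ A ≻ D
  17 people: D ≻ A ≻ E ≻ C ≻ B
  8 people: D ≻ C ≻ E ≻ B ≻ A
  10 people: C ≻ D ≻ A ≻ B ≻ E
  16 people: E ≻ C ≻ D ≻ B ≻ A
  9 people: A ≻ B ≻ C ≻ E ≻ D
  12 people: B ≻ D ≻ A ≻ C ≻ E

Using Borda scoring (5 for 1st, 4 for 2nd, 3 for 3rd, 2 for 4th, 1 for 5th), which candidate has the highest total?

C

A: 10×2 + 17×4 + 8×1 + 10×3 + 16×1 + 9×5 + 12×3 = 223
B: 10×4 + 17×1 + 8×2 + 10×2 + 16×2 + 9×4 + 12×5 = 221
C: 10×5 + 17×2 + 8×4 + 10×5 + 16×4 + 9×3 + 12×2 = 281
D: 10×1 + 17×5 + 8×5 + 10×4 + 16×3 + 9×1 + 12×4 = 280
E: 10×3 + 17×3 + 8×3 + 10×1 + 16×5 + 9×2 + 12×1 = 225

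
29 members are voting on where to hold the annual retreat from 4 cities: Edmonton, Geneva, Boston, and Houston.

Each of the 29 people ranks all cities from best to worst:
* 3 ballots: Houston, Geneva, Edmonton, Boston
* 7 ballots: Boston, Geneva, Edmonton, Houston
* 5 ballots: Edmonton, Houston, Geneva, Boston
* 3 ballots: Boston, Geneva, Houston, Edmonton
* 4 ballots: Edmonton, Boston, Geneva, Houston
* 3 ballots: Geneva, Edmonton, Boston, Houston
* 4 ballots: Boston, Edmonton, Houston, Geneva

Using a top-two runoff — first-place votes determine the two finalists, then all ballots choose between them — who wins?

Round 1 first-place votes: Edmonton 9, Geneva 3, Boston 14, Houston 3. Boston and Edmonton advance.
Runoff: Boston is ranked above Edmonton on 14 ballots, Edmonton above Boston on 15.

Edmonton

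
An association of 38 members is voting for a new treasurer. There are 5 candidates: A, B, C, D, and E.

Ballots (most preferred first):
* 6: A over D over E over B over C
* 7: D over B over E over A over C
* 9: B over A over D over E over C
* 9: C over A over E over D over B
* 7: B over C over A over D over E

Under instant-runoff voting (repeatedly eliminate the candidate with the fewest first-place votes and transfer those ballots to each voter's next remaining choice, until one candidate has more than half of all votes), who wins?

D

Round 1: A 6, B 16, C 9, D 7, E 0. E eliminated.
Round 2: A 6, B 16, C 9, D 7. A eliminated.
Round 3: B 16, C 9, D 13. C eliminated.
Round 4: B 16, D 22. D has a majority (≥20).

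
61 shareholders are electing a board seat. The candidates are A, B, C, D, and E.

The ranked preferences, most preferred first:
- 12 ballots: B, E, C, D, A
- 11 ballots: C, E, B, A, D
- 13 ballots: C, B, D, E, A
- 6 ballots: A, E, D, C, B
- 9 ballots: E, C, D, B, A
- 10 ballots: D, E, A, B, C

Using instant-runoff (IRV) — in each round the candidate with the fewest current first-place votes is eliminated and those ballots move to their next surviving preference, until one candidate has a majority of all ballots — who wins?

E

Round 1: A 6, B 12, C 24, D 10, E 9. A eliminated.
Round 2: B 12, C 24, D 10, E 15. D eliminated.
Round 3: B 12, C 24, E 25. B eliminated.
Round 4: C 24, E 37. E has a majority (≥31).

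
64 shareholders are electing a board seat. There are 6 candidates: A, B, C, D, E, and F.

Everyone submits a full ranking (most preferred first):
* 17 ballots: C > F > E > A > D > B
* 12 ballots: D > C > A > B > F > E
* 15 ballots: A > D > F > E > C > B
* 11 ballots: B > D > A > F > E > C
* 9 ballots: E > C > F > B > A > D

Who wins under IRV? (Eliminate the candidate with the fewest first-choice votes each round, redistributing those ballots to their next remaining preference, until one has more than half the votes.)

Round 1: A 15, B 11, C 17, D 12, E 9, F 0. F eliminated.
Round 2: A 15, B 11, C 17, D 12, E 9. E eliminated.
Round 3: A 15, B 11, C 26, D 12. B eliminated.
Round 4: A 15, C 26, D 23. A eliminated.
Round 5: C 26, D 38. D has a majority (≥33).

D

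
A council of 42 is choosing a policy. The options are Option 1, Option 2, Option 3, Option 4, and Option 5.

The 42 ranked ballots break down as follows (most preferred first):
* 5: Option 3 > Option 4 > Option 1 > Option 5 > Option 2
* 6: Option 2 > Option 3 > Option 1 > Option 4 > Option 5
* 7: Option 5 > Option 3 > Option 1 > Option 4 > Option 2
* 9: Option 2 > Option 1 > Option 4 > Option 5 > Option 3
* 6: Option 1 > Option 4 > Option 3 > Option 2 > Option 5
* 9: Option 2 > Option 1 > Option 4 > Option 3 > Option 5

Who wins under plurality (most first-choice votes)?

First-place votes: Option 1 6, Option 2 24, Option 3 5, Option 4 0, Option 5 7.

Option 2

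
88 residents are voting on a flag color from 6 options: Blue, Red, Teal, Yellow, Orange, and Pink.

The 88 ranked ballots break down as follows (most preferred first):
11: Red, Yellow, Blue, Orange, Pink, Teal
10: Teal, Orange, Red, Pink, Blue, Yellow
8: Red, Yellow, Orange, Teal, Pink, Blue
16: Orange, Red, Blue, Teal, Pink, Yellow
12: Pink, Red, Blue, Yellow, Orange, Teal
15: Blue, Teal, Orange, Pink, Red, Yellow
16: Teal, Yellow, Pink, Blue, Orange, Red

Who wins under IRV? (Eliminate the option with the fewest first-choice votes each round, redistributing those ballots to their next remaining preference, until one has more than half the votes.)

Round 1: Blue 15, Red 19, Teal 26, Yellow 0, Orange 16, Pink 12. Yellow eliminated.
Round 2: Blue 15, Red 19, Teal 26, Orange 16, Pink 12. Pink eliminated.
Round 3: Blue 15, Red 31, Teal 26, Orange 16. Blue eliminated.
Round 4: Red 31, Teal 41, Orange 16. Orange eliminated.
Round 5: Red 47, Teal 41. Red has a majority (≥45).

Red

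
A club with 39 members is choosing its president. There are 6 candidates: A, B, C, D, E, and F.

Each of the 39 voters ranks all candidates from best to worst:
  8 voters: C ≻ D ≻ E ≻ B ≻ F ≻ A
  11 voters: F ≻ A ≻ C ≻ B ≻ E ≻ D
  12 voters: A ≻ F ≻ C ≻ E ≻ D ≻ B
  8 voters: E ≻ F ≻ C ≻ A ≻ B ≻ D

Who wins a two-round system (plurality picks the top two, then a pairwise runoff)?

F

Round 1 first-place votes: A 12, B 0, C 8, D 0, E 8, F 11. A and F advance.
Runoff: A is ranked above F on 12 ballots, F above A on 27.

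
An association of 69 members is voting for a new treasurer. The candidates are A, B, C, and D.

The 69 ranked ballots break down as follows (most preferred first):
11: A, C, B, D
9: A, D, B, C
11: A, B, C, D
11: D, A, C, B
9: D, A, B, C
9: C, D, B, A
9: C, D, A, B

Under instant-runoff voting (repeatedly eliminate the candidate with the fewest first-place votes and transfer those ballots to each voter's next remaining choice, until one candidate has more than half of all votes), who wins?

D

Round 1: A 31, B 0, C 18, D 20. B eliminated.
Round 2: A 31, C 18, D 20. C eliminated.
Round 3: A 31, D 38. D has a majority (≥35).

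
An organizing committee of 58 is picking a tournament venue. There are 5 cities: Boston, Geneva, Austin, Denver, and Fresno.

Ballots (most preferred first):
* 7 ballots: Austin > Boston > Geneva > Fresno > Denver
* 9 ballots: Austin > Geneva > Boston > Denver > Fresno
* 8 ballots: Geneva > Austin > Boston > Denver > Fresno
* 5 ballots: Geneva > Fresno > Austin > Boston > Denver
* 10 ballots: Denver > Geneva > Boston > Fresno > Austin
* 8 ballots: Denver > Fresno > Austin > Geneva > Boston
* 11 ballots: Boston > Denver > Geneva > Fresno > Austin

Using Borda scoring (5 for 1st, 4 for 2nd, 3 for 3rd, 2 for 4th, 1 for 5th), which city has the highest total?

Boston: 7×4 + 9×3 + 8×3 + 5×2 + 10×3 + 8×1 + 11×5 = 182
Geneva: 7×3 + 9×4 + 8×5 + 5×5 + 10×4 + 8×2 + 11×3 = 211
Austin: 7×5 + 9×5 + 8×4 + 5×3 + 10×1 + 8×3 + 11×1 = 172
Denver: 7×1 + 9×2 + 8×2 + 5×1 + 10×5 + 8×5 + 11×4 = 180
Fresno: 7×2 + 9×1 + 8×1 + 5×4 + 10×2 + 8×4 + 11×2 = 125

Geneva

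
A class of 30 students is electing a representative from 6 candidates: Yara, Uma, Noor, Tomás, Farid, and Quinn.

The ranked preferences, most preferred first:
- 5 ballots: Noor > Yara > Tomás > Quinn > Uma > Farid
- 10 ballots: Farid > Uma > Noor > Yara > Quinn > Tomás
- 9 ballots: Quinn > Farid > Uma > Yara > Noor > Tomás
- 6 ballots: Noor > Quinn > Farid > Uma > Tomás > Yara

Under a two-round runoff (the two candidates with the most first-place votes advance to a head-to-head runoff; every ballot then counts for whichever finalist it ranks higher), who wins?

Round 1 first-place votes: Yara 0, Uma 0, Noor 11, Tomás 0, Farid 10, Quinn 9. Noor and Farid advance.
Runoff: Noor is ranked above Farid on 11 ballots, Farid above Noor on 19.

Farid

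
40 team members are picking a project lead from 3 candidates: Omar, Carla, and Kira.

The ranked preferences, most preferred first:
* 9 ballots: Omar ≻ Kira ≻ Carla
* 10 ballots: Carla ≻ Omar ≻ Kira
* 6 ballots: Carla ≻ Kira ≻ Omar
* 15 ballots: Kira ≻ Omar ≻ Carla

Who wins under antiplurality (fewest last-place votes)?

Last-place votes: Omar 6, Carla 24, Kira 10.

Omar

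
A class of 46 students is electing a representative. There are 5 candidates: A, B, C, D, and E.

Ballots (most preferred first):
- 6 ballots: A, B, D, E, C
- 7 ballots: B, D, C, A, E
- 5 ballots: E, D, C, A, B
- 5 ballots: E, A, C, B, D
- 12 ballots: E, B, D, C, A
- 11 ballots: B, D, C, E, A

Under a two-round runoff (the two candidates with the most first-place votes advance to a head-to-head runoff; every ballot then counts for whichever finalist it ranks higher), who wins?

B

Round 1 first-place votes: A 6, B 18, C 0, D 0, E 22. E and B advance.
Runoff: E is ranked above B on 22 ballots, B above E on 24.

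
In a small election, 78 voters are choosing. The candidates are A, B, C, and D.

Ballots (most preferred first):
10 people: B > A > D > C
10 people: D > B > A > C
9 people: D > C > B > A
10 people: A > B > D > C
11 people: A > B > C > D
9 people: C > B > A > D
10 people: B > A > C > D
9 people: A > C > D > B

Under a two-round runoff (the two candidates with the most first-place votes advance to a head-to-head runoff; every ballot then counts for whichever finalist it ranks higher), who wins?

B

Round 1 first-place votes: A 30, B 20, C 9, D 19. A and B advance.
Runoff: A is ranked above B on 30 ballots, B above A on 48.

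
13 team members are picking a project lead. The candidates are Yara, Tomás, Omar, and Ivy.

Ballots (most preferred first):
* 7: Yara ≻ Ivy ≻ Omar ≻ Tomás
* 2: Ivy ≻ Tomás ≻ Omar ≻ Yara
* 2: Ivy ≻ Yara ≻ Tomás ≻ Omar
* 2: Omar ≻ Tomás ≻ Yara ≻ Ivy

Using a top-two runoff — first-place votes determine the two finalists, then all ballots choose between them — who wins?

Round 1 first-place votes: Yara 7, Tomás 0, Omar 2, Ivy 4. Yara and Ivy advance.
Runoff: Yara is ranked above Ivy on 9 ballots, Ivy above Yara on 4.

Yara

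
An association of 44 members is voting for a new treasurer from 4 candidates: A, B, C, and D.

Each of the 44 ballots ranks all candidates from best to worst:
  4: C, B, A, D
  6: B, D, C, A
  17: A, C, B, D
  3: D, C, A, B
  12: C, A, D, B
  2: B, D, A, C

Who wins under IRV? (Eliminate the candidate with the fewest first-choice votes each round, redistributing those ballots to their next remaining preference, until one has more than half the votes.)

C

Round 1: A 17, B 8, C 16, D 3. D eliminated.
Round 2: A 17, B 8, C 19. B eliminated.
Round 3: A 19, C 25. C has a majority (≥23).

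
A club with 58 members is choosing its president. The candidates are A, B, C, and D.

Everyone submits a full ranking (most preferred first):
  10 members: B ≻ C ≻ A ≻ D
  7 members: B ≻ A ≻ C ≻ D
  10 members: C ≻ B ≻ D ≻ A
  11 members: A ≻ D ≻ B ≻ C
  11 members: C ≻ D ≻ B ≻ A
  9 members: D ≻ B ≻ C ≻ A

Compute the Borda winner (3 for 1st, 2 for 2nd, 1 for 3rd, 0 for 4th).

B

A: 10×1 + 7×2 + 10×0 + 11×3 + 11×0 + 9×0 = 57
B: 10×3 + 7×3 + 10×2 + 11×1 + 11×1 + 9×2 = 111
C: 10×2 + 7×1 + 10×3 + 11×0 + 11×3 + 9×1 = 99
D: 10×0 + 7×0 + 10×1 + 11×2 + 11×2 + 9×3 = 81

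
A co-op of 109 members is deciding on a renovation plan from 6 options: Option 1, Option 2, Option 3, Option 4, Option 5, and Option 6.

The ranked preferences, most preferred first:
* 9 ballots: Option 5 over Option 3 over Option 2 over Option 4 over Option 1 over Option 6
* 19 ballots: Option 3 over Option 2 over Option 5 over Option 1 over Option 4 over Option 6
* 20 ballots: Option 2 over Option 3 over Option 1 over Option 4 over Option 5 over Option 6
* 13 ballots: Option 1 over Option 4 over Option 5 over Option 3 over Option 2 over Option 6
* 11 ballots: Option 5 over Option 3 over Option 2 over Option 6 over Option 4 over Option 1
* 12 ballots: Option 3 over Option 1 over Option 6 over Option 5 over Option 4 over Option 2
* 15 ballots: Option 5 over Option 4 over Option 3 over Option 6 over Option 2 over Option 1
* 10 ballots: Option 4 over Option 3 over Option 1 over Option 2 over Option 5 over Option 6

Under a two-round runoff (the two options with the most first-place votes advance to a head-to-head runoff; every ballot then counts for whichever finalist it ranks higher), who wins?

Option 3

Round 1 first-place votes: Option 1 13, Option 2 20, Option 3 31, Option 4 10, Option 5 35, Option 6 0. Option 5 and Option 3 advance.
Runoff: Option 5 is ranked above Option 3 on 48 ballots, Option 3 above Option 5 on 61.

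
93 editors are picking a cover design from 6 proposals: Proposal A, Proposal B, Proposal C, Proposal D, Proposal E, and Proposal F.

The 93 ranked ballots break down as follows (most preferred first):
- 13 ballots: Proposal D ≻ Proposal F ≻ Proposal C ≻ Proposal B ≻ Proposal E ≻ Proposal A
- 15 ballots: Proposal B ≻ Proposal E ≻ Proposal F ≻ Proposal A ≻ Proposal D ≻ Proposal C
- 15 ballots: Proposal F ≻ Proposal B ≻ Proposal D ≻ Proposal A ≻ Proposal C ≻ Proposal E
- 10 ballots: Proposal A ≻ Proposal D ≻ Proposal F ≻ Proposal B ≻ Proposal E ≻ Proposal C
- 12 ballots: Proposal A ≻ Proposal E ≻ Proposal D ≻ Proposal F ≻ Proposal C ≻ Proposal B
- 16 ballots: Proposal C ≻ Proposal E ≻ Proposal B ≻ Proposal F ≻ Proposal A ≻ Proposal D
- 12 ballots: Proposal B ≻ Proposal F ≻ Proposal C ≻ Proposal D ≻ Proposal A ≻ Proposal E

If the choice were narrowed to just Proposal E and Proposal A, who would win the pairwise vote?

Proposal E is ranked above Proposal A on 44 ballots; Proposal A above Proposal E on 49.

Proposal A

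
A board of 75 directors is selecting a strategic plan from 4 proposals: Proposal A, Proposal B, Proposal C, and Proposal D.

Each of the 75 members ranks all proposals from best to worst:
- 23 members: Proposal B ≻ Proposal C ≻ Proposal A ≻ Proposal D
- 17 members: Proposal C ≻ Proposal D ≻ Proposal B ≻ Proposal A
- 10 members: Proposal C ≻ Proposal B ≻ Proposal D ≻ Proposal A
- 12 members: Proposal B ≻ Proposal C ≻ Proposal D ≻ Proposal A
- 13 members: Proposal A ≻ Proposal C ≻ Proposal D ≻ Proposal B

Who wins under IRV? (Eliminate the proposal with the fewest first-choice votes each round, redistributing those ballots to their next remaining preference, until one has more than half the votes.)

Round 1: Proposal A 13, Proposal B 35, Proposal C 27, Proposal D 0. Proposal D eliminated.
Round 2: Proposal A 13, Proposal B 35, Proposal C 27. Proposal A eliminated.
Round 3: Proposal B 35, Proposal C 40. Proposal C has a majority (≥38).

Proposal C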